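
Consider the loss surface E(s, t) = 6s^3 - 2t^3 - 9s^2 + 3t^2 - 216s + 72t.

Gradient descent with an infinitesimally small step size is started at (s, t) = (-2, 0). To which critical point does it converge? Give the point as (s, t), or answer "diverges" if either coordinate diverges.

(4, -3)

E is separable, so gradient descent decouples: s follows -∂E/∂s, t follows -∂E/∂t.
∂E/∂s = 18(s - 4)(s + 3); at s=-2 this is -108, so s increases.
∂E/∂t = -6(t - 4)(t + 3); at t=0 this is 72, so t decreases.
s converges to its nearest critical value 4 (a local min of the s-part); t converges to -3. The iterate converges to (4, -3).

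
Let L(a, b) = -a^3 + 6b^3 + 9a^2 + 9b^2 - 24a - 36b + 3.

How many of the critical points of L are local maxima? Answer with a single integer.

1

L separates as a function of a plus a function of b, so ∇L=0 decouples.
∂L/∂a = -3(a - 4)(a - 2) = 0 at a ∈ {2, 4}; ∂L/∂b = 18(b - 1)(b + 2) = 0 at b ∈ {-2, 1}.
The Hessian is diagonal: diag(L_aa, L_bb). Second derivatives: L_aa(2)=6, L_aa(4)=-6; L_bb(-2)=-54, L_bb(1)=54.
Local maxima occur where both diagonal entries negative: (4, -2). Count: 1.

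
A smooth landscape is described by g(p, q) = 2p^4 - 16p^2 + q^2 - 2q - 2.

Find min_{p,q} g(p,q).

g(p,q) separates as A(p) + B(q) − 2, so its minimum is min A + min B − 2.
A'(p) = 8p(p - 2)(p + 2) vanishes at p ∈ {-2, 0, 2}; B'(q) = 2q - 2 vanishes at q ∈ {1}.
Local minima of A (where A''>0): A(-2)=-32, A(2)=-32. Local minima of B: B(1)=-1.
So the global minimum of g is A(-2) + B(1) − 2 = -32 − 1 − 2 = -35, attained at (-2, 1).

-35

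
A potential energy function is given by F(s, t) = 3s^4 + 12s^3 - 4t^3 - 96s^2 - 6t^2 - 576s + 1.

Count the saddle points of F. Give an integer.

3

F separates as a function of s plus a function of t, so ∇F=0 decouples.
∂F/∂s = 12(s - 4)(s + 3)(s + 4) = 0 at s ∈ {-4, -3, 4}; ∂F/∂t = -12t(t + 1) = 0 at t ∈ {-1, 0}.
The Hessian is diagonal: diag(F_ss, F_tt). Second derivatives: F_ss(-4)=96, F_ss(-3)=-84, F_ss(4)=672; F_tt(-1)=12, F_tt(0)=-12.
Saddle points occur where the two diagonal entries have opposite signs: (-4, 0), (-3, -1), (4, 0). Count: 3.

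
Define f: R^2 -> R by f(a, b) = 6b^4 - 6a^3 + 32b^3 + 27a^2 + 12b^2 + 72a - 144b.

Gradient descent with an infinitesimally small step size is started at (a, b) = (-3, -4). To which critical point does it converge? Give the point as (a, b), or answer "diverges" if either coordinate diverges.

f is separable, so gradient descent decouples: a follows -∂f/∂a, b follows -∂f/∂b.
∂f/∂a = -18(a - 4)(a + 1); at a=-3 this is -252, so a increases.
∂f/∂b = 24(b - 1)(b + 2)(b + 3); at b=-4 this is -240, so b increases.
a converges to its nearest critical value -1 (a local min of the a-part); b converges to -3. The iterate converges to (-1, -3).

(-1, -3)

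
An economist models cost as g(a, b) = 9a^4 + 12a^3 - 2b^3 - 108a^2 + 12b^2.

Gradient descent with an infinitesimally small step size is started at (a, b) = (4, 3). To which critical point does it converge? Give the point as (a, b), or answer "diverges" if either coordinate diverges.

(2, 0)

g is separable, so gradient descent decouples: a follows -∂g/∂a, b follows -∂g/∂b.
∂g/∂a = 36a(a - 2)(a + 3); at a=4 this is 2016, so a decreases.
∂g/∂b = -6b(b - 4); at b=3 this is 18, so b decreases.
a converges to its nearest critical value 2 (a local min of the a-part); b converges to 0. The iterate converges to (2, 0).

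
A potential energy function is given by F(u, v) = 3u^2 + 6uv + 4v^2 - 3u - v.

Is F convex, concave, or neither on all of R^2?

F is quadratic, so its Hessian is the constant matrix H = [[6, 6], [6, 8]].
det(H) = 12, tr(H) = 14.
det(H) > 0 and tr(H) > 0, so H is positive definite everywhere: convex.

convex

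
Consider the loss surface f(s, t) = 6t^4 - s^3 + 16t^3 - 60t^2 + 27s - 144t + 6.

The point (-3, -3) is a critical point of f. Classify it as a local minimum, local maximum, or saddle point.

local minimum

The mixed partial ∂²f/∂s∂t is 0, so the Hessian at any point is diag(f_ss, f_tt) = diag(-6s, 24(3t^2 + 4t - 5)).
At (-3, -3): H = diag(18, 240).
Both eigenvalues are positive, so H is positive definite: a local minimum.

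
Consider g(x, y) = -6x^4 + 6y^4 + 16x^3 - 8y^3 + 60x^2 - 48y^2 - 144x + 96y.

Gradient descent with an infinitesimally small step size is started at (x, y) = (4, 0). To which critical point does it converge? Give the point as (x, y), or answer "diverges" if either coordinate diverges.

g is separable, so gradient descent decouples: x follows -∂g/∂x, y follows -∂g/∂y.
∂g/∂x = -24(x - 3)(x - 1)(x + 2); at x=4 this is -432, so x increases.
∂g/∂y = 24(y - 2)(y - 1)(y + 2); at y=0 this is 96, so y decreases.
The x-coordinate has no critical point in that direction and runs off to infinity.

diverges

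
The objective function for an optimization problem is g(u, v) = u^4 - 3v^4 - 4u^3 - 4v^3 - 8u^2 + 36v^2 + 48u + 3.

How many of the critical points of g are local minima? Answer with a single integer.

g separates as a function of u plus a function of v, so ∇g=0 decouples.
∂g/∂u = 4(u - 3)(u - 2)(u + 2) = 0 at u ∈ {-2, 2, 3}; ∂g/∂v = -12v(v - 2)(v + 3) = 0 at v ∈ {-3, 0, 2}.
The Hessian is diagonal: diag(g_uu, g_vv). Second derivatives: g_uu(-2)=80, g_uu(2)=-16, g_uu(3)=20; g_vv(-3)=-180, g_vv(0)=72, g_vv(2)=-120.
Local minima occur where both diagonal entries positive: (-2, 0), (3, 0). Count: 2.

2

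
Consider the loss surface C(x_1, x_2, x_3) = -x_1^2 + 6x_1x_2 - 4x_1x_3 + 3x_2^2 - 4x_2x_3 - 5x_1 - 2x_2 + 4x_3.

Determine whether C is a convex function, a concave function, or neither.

C is quadratic, so its Hessian is the constant matrix H = [[-2, 6, -4], [6, 6, -4], [-4, -4, 0]].
Leading principal minors: -2, -48, 128.
Neither pattern holds ⇒ H is indefinite ⇒ neither convex nor concave.

neither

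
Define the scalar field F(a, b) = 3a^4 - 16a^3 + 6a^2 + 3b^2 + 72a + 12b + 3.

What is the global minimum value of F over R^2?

F(a,b) separates as P(a) + Q(b) + 3, so its minimum is min P + min Q + 3.
P'(a) = 12(a - 3)(a - 2)(a + 1) vanishes at a ∈ {-1, 2, 3}; Q'(b) = 6b + 12 vanishes at b ∈ {-2}.
Local minima of P (where P''>0): P(-1)=-47, P(3)=81. Local minima of Q: Q(-2)=-12.
So the global minimum of F is P(-1) + Q(-2) + 3 = -47 − 12 + 3 = -56, attained at (-1, -2).

-56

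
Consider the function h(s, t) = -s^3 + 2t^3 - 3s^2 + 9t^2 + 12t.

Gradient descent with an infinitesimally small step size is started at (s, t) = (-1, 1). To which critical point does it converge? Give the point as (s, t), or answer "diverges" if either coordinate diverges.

h is separable, so gradient descent decouples: s follows -∂h/∂s, t follows -∂h/∂t.
∂h/∂s = -3s(s + 2); at s=-1 this is 3, so s decreases.
∂h/∂t = 6(t + 1)(t + 2); at t=1 this is 36, so t decreases.
s converges to its nearest critical value -2 (a local min of the s-part); t converges to -1. The iterate converges to (-2, -1).

(-2, -1)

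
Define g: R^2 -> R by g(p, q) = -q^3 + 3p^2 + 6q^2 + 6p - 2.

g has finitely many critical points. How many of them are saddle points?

g separates as a function of p plus a function of q, so ∇g=0 decouples.
∂g/∂p = 6(p + 1) = 0 at p ∈ {-1}; ∂g/∂q = -3q(q - 4) = 0 at q ∈ {0, 4}.
The Hessian is diagonal: diag(g_pp, g_qq). Second derivatives: g_pp(-1)=6; g_qq(0)=12, g_qq(4)=-12.
Saddle points occur where the two diagonal entries have opposite signs: (-1, 4). Count: 1.

1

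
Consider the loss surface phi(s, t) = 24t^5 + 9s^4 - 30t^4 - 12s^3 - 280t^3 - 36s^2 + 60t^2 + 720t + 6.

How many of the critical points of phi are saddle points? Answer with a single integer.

phi separates as a function of s plus a function of t, so ∇phi=0 decouples.
∂phi/∂s = 36s(s - 2)(s + 1) = 0 at s ∈ {-1, 0, 2}; ∂phi/∂t = 120(t - 3)(t - 1)(t + 1)(t + 2) = 0 at t ∈ {-2, -1, 1, 3}.
The Hessian is diagonal: diag(phi_ss, phi_tt). Second derivatives: phi_ss(-1)=108, phi_ss(0)=-72, phi_ss(2)=216; phi_tt(-2)=-1800, phi_tt(-1)=960, phi_tt(1)=-1440, phi_tt(3)=4800.
Saddle points occur where the two diagonal entries have opposite signs: (-1, -2), (-1, 1), (0, -1), (0, 3), (2, -2), (2, 1). Count: 6.

6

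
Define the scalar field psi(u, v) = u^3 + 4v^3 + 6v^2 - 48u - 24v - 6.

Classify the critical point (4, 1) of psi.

The mixed partial ∂²psi/∂u∂v is 0, so the Hessian at any point is diag(psi_uu, psi_vv) = diag(6u, 12(2v + 1)).
At (4, 1): H = diag(24, 36).
Both eigenvalues are positive, so H is positive definite: a local minimum.

local minimum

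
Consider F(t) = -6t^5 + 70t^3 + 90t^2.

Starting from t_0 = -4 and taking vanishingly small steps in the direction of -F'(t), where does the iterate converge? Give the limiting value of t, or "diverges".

-2

F'(t) = -30t(t - 3)(t + 1)(t + 2), so F'(-4) = -5040.
Gradient descent moves in the -F' direction, i.e. t is increasing.
The nearest critical point in that direction is t = -2, where F'' = 300 > 0 (a local minimum). The iterate converges there.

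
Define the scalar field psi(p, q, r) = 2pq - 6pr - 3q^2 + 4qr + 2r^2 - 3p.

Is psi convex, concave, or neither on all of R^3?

neither

psi is quadratic, so its Hessian is the constant matrix H = [[0, 2, -6], [2, -6, 4], [-6, 4, 4]].
Leading principal minors: 0, -4, 104.
Neither pattern holds ⇒ H is indefinite ⇒ neither convex nor concave.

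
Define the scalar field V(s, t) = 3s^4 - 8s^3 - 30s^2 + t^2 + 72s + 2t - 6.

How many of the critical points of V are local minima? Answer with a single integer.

V separates as a function of s plus a function of t, so ∇V=0 decouples.
∂V/∂s = 12(s - 3)(s - 1)(s + 2) = 0 at s ∈ {-2, 1, 3}; ∂V/∂t = 2(t + 1) = 0 at t ∈ {-1}.
The Hessian is diagonal: diag(V_ss, V_tt). Second derivatives: V_ss(-2)=180, V_ss(1)=-72, V_ss(3)=120; V_tt(-1)=2.
Local minima occur where both diagonal entries positive: (-2, -1), (3, -1). Count: 2.

2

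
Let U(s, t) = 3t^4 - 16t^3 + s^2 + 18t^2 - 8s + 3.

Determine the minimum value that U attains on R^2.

-40

U(s,t) separates as P(s) + Q(t) + 3, so its minimum is min P + min Q + 3.
P'(s) = 2s - 8 vanishes at s ∈ {4}; Q'(t) = 12t(t - 3)(t - 1) vanishes at t ∈ {0, 1, 3}.
Local minima of P (where P''>0): P(4)=-16. Local minima of Q: Q(0)=0, Q(3)=-27.
So the global minimum of U is P(4) + Q(3) + 3 = -16 − 27 + 3 = -40, attained at (4, 3).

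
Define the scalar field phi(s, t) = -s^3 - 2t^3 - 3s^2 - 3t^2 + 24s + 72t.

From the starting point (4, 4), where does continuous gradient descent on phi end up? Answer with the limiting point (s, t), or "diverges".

phi is separable, so gradient descent decouples: s follows -∂phi/∂s, t follows -∂phi/∂t.
∂phi/∂s = -3(s - 2)(s + 4); at s=4 this is -48, so s increases.
∂phi/∂t = -6(t - 3)(t + 4); at t=4 this is -48, so t increases.
The s-coordinate has no critical point in that direction and runs off to infinity.

diverges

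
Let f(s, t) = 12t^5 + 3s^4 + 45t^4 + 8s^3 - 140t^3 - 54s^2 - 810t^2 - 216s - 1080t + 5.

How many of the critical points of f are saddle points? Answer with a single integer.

6

f separates as a function of s plus a function of t, so ∇f=0 decouples.
∂f/∂s = 12(s - 3)(s + 2)(s + 3) = 0 at s ∈ {-3, -2, 3}; ∂f/∂t = 60(t - 3)(t + 1)(t + 2)(t + 3) = 0 at t ∈ {-3, -2, -1, 3}.
The Hessian is diagonal: diag(f_ss, f_tt). Second derivatives: f_ss(-3)=72, f_ss(-2)=-60, f_ss(3)=360; f_tt(-3)=-720, f_tt(-2)=300, f_tt(-1)=-480, f_tt(3)=7200.
Saddle points occur where the two diagonal entries have opposite signs: (-3, -3), (-3, -1), (-2, -2), (-2, 3), (3, -3), (3, -1). Count: 6.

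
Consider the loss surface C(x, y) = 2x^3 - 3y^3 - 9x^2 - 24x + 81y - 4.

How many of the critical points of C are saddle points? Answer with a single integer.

C separates as a function of x plus a function of y, so ∇C=0 decouples.
∂C/∂x = 6(x - 4)(x + 1) = 0 at x ∈ {-1, 4}; ∂C/∂y = -9(y - 3)(y + 3) = 0 at y ∈ {-3, 3}.
The Hessian is diagonal: diag(C_xx, C_yy). Second derivatives: C_xx(-1)=-30, C_xx(4)=30; C_yy(-3)=54, C_yy(3)=-54.
Saddle points occur where the two diagonal entries have opposite signs: (-1, -3), (4, 3). Count: 2.

2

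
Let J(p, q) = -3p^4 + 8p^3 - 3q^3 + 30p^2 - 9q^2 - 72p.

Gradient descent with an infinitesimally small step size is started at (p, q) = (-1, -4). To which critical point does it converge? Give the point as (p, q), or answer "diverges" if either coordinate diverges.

(1, -2)

J is separable, so gradient descent decouples: p follows -∂J/∂p, q follows -∂J/∂q.
∂J/∂p = -12(p - 3)(p - 1)(p + 2); at p=-1 this is -96, so p increases.
∂J/∂q = -9q(q + 2); at q=-4 this is -72, so q increases.
p converges to its nearest critical value 1 (a local min of the p-part); q converges to -2. The iterate converges to (1, -2).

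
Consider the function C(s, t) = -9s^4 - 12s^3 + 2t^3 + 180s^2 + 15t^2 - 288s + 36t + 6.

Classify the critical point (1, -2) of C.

The mixed partial ∂²C/∂s∂t is 0, so the Hessian at any point is diag(C_ss, C_tt) = diag(36(-3s^2 - 2s + 10), 6(2t + 5)).
At (1, -2): H = diag(180, 6).
Both eigenvalues are positive, so H is positive definite: a local minimum.

local minimum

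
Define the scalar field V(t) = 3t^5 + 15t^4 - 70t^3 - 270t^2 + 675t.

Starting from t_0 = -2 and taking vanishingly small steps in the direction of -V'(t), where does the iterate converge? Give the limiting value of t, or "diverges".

V'(t) = 15(t - 3)(t - 1)(t + 3)(t + 5), so V'(-2) = 675.
Gradient descent moves in the -V' direction, i.e. t is decreasing.
The nearest critical point in that direction is t = -3, where V'' = 720 > 0 (a local minimum). The iterate converges there.

-3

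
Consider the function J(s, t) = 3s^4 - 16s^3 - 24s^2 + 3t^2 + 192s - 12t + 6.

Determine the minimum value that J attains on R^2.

J(s,t) separates as P(s) + Q(t) + 6, so its minimum is min P + min Q + 6.
P'(s) = 12(s - 4)(s - 2)(s + 2) vanishes at s ∈ {-2, 2, 4}; Q'(t) = 6(t - 2) vanishes at t ∈ {2}.
Local minima of P (where P''>0): P(-2)=-304, P(4)=128. Local minima of Q: Q(2)=-12.
So the global minimum of J is P(-2) + Q(2) + 6 = -304 − 12 + 6 = -310, attained at (-2, 2).

-310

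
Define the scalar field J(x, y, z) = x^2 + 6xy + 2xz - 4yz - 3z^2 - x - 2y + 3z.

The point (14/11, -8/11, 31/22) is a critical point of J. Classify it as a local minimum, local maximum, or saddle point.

The Hessian is constant: H = [[2, 6, 2], [6, 0, -4], [2, -4, -6]].
Leading principal minors: Δ₁ = 2, Δ₂ = -36, Δ₃ = 88.
The minors fit neither the all-positive nor the alternating-sign pattern, so H is indefinite: a saddle point.

saddle point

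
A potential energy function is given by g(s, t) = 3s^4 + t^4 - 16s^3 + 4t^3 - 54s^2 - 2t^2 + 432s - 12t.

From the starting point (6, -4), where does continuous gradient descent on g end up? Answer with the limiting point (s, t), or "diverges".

(4, -3)

g is separable, so gradient descent decouples: s follows -∂g/∂s, t follows -∂g/∂t.
∂g/∂s = 12(s - 4)(s - 3)(s + 3); at s=6 this is 648, so s decreases.
∂g/∂t = 4(t - 1)(t + 1)(t + 3); at t=-4 this is -60, so t increases.
s converges to its nearest critical value 4 (a local min of the s-part); t converges to -3. The iterate converges to (4, -3).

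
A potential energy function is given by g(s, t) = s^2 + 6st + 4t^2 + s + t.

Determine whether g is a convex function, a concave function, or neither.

neither

g is quadratic, so its Hessian is the constant matrix H = [[2, 6], [6, 8]].
det(H) = -20, tr(H) = 10.
det(H) < 0, so H is indefinite: neither convex nor concave.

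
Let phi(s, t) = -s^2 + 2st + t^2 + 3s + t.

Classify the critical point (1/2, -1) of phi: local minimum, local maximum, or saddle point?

saddle point

The Hessian of phi is constant: H = [[-2, 2], [2, 2]].
det(H) = (-2)·2 − 2² = -8.
Since det(H) < 0, H is indefinite and the critical point is a saddle point.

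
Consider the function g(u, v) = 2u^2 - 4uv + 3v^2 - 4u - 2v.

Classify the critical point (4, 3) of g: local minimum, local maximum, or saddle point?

The Hessian of g is constant: H = [[4, -4], [-4, 6]].
det(H) = 4·6 − (-4)² = 8.
det(H) > 0 and tr(H) = 10 > 0, so H is positive definite and the point is a local minimum.

local minimum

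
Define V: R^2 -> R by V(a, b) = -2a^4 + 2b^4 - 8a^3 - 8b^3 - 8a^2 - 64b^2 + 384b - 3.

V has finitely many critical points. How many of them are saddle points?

5

V separates as a function of a plus a function of b, so ∇V=0 decouples.
∂V/∂a = -8a(a + 1)(a + 2) = 0 at a ∈ {-2, -1, 0}; ∂V/∂b = 8(b - 4)(b - 3)(b + 4) = 0 at b ∈ {-4, 3, 4}.
The Hessian is diagonal: diag(V_aa, V_bb). Second derivatives: V_aa(-2)=-16, V_aa(-1)=8, V_aa(0)=-16; V_bb(-4)=448, V_bb(3)=-56, V_bb(4)=64.
Saddle points occur where the two diagonal entries have opposite signs: (-2, -4), (-2, 4), (-1, 3), (0, -4), (0, 4). Count: 5.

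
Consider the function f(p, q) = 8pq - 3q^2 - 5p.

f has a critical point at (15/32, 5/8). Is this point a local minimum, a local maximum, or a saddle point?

saddle point

The Hessian of f is constant: H = [[0, 8], [8, -6]].
det(H) = 0·(-6) − 8² = -64.
Since det(H) < 0, H is indefinite and the critical point is a saddle point.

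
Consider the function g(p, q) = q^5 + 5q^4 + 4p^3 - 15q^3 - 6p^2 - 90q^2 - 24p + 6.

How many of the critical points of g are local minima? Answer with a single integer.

2

g separates as a function of p plus a function of q, so ∇g=0 decouples.
∂g/∂p = 12(p - 2)(p + 1) = 0 at p ∈ {-1, 2}; ∂g/∂q = 5q(q - 3)(q + 3)(q + 4) = 0 at q ∈ {-4, -3, 0, 3}.
The Hessian is diagonal: diag(g_pp, g_qq). Second derivatives: g_pp(-1)=-36, g_pp(2)=36; g_qq(-4)=-140, g_qq(-3)=90, g_qq(0)=-180, g_qq(3)=630.
Local minima occur where both diagonal entries positive: (2, -3), (2, 3). Count: 2.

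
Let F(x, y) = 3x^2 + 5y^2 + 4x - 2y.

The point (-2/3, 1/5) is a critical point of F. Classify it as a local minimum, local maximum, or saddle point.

local minimum

The Hessian of F is constant: H = [[6, 0], [0, 10]].
det(H) = 6·10 − 0² = 60.
det(H) > 0 and tr(H) = 16 > 0, so H is positive definite and the point is a local minimum.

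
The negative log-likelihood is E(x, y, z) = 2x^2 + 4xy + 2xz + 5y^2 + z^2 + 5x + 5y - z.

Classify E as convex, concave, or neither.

convex

E is quadratic, so its Hessian is the constant matrix H = [[4, 4, 2], [4, 10, 0], [2, 0, 2]].
Leading principal minors: 4, 24, 8.
All positive ⇒ H ≻ 0 ⇒ convex.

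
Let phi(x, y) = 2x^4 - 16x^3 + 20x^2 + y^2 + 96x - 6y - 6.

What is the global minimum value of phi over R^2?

phi(x,y) separates as P(x) + Q(y) − 6, so its minimum is min P + min Q − 6.
P'(x) = 8(x - 4)(x - 3)(x + 1) vanishes at x ∈ {-1, 3, 4}; Q'(y) = 2y - 6 vanishes at y ∈ {3}.
Local minima of P (where P''>0): P(-1)=-58, P(4)=192. Local minima of Q: Q(3)=-9.
So the global minimum of phi is P(-1) + Q(3) − 6 = -58 − 9 − 6 = -73, attained at (-1, 3).

-73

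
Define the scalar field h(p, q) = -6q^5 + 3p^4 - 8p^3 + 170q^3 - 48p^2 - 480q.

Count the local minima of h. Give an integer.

h separates as a function of p plus a function of q, so ∇h=0 decouples.
∂h/∂p = 12p(p - 4)(p + 2) = 0 at p ∈ {-2, 0, 4}; ∂h/∂q = -30(q - 4)(q - 1)(q + 1)(q + 4) = 0 at q ∈ {-4, -1, 1, 4}.
The Hessian is diagonal: diag(h_pp, h_qq). Second derivatives: h_pp(-2)=144, h_pp(0)=-96, h_pp(4)=288; h_qq(-4)=3600, h_qq(-1)=-900, h_qq(1)=900, h_qq(4)=-3600.
Local minima occur where both diagonal entries positive: (-2, -4), (-2, 1), (4, -4), (4, 1). Count: 4.

4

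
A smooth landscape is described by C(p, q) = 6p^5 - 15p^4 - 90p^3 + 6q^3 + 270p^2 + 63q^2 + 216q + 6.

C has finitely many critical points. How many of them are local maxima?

C separates as a function of p plus a function of q, so ∇C=0 decouples.
∂C/∂p = 30p(p - 3)(p - 2)(p + 3) = 0 at p ∈ {-3, 0, 2, 3}; ∂C/∂q = 18(q + 3)(q + 4) = 0 at q ∈ {-4, -3}.
The Hessian is diagonal: diag(C_pp, C_qq). Second derivatives: C_pp(-3)=-2700, C_pp(0)=540, C_pp(2)=-300, C_pp(3)=540; C_qq(-4)=-18, C_qq(-3)=18.
Local maxima occur where both diagonal entries negative: (-3, -4), (2, -4). Count: 2.

2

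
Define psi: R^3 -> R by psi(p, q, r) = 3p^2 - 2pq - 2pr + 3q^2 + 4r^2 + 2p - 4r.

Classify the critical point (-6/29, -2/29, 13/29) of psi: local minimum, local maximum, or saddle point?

local minimum

The Hessian is constant: H = [[6, -2, -2], [-2, 6, 0], [-2, 0, 8]].
Leading principal minors: Δ₁ = 6, Δ₂ = 32, Δ₃ = 232.
All leading minors are positive, so H is positive definite: a local minimum.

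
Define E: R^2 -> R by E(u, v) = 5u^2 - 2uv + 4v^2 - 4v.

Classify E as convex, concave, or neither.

convex

E is quadratic, so its Hessian is the constant matrix H = [[10, -2], [-2, 8]].
det(H) = 76, tr(H) = 18.
det(H) > 0 and tr(H) > 0, so H is positive definite everywhere: convex.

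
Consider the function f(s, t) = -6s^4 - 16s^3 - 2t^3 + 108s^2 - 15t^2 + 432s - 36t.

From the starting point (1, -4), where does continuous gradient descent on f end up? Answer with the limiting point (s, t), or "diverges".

(-2, -3)

f is separable, so gradient descent decouples: s follows -∂f/∂s, t follows -∂f/∂t.
∂f/∂s = -24(s - 3)(s + 2)(s + 3); at s=1 this is 576, so s decreases.
∂f/∂t = -6(t + 2)(t + 3); at t=-4 this is -12, so t increases.
s converges to its nearest critical value -2 (a local min of the s-part); t converges to -3. The iterate converges to (-2, -3).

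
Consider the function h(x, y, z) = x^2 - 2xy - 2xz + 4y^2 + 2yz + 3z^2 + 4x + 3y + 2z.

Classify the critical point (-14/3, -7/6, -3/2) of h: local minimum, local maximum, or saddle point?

local minimum

The Hessian is constant: H = [[2, -2, -2], [-2, 8, 2], [-2, 2, 6]].
Leading principal minors: Δ₁ = 2, Δ₂ = 12, Δ₃ = 48.
All leading minors are positive, so H is positive definite: a local minimum.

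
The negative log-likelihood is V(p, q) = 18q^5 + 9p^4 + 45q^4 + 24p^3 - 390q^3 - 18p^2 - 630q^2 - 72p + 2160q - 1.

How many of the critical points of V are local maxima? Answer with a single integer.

V separates as a function of p plus a function of q, so ∇V=0 decouples.
∂V/∂p = 36(p - 1)(p + 1)(p + 2) = 0 at p ∈ {-2, -1, 1}; ∂V/∂q = 90(q - 3)(q - 1)(q + 2)(q + 4) = 0 at q ∈ {-4, -2, 1, 3}.
The Hessian is diagonal: diag(V_pp, V_qq). Second derivatives: V_pp(-2)=108, V_pp(-1)=-72, V_pp(1)=216; V_qq(-4)=-6300, V_qq(-2)=2700, V_qq(1)=-2700, V_qq(3)=6300.
Local maxima occur where both diagonal entries negative: (-1, -4), (-1, 1). Count: 2.

2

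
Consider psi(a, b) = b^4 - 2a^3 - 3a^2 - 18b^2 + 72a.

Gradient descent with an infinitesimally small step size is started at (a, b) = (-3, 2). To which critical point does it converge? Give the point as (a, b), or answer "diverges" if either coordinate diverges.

psi is separable, so gradient descent decouples: a follows -∂psi/∂a, b follows -∂psi/∂b.
∂psi/∂a = -6(a - 3)(a + 4); at a=-3 this is 36, so a decreases.
∂psi/∂b = 4b(b - 3)(b + 3); at b=2 this is -40, so b increases.
a converges to its nearest critical value -4 (a local min of the a-part); b converges to 3. The iterate converges to (-4, 3).

(-4, 3)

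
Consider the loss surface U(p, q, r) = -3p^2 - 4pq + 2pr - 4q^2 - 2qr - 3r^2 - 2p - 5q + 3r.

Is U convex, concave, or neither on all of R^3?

U is quadratic, so its Hessian is the constant matrix H = [[-6, -4, 2], [-4, -8, -2], [2, -2, -6]].
Leading principal minors: -6, 32, -104.
Signs alternate −, +, − ⇒ H ≺ 0 ⇒ concave.

concave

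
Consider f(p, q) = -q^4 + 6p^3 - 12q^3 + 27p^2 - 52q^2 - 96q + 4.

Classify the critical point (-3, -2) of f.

local maximum

The mixed partial ∂²f/∂p∂q is 0, so the Hessian at any point is diag(f_pp, f_qq) = diag(18(2p + 3), -4(3q^2 + 18q + 26)).
At (-3, -2): H = diag(-54, -8).
Both eigenvalues are negative, so H is negative definite: a local maximum.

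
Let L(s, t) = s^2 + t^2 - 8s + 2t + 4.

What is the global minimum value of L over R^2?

-13

L(s,t) separates as P(s) + Q(t) + 4, so its minimum is min P + min Q + 4.
P'(s) = 2s - 8 vanishes at s ∈ {4}; Q'(t) = 2(t + 1) vanishes at t ∈ {-1}.
Local minima of P (where P''>0): P(4)=-16. Local minima of Q: Q(-1)=-1.
So the global minimum of L is P(4) + Q(-1) + 4 = -16 − 1 + 4 = -13, attained at (4, -1).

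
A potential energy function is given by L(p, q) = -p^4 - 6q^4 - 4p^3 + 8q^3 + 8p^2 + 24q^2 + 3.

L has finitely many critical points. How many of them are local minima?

1

L separates as a function of p plus a function of q, so ∇L=0 decouples.
∂L/∂p = -4p(p - 1)(p + 4) = 0 at p ∈ {-4, 0, 1}; ∂L/∂q = -24q(q - 2)(q + 1) = 0 at q ∈ {-1, 0, 2}.
The Hessian is diagonal: diag(L_pp, L_qq). Second derivatives: L_pp(-4)=-80, L_pp(0)=16, L_pp(1)=-20; L_qq(-1)=-72, L_qq(0)=48, L_qq(2)=-144.
Local minima occur where both diagonal entries positive: (0, 0). Count: 1.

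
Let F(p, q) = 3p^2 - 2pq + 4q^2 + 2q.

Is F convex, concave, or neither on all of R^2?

convex

F is quadratic, so its Hessian is the constant matrix H = [[6, -2], [-2, 8]].
det(H) = 44, tr(H) = 14.
det(H) > 0 and tr(H) > 0, so H is positive definite everywhere: convex.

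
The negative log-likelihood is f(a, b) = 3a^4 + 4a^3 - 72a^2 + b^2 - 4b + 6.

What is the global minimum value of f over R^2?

-638

f(a,b) separates as P(a) + Q(b) + 6, so its minimum is min P + min Q + 6.
P'(a) = 12a(a - 3)(a + 4) vanishes at a ∈ {-4, 0, 3}; Q'(b) = 2b - 4 vanishes at b ∈ {2}.
Local minima of P (where P''>0): P(-4)=-640, P(3)=-297. Local minima of Q: Q(2)=-4.
So the global minimum of f is P(-4) + Q(2) + 6 = -640 − 4 + 6 = -638, attained at (-4, 2).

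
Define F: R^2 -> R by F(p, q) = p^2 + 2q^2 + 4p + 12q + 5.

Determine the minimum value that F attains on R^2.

-17

F(p,q) separates as A(p) + B(q) + 5, so its minimum is min A + min B + 5.
A'(p) = 2p + 4 vanishes at p ∈ {-2}; B'(q) = 4q + 12 vanishes at q ∈ {-3}.
Local minima of A (where A''>0): A(-2)=-4. Local minima of B: B(-3)=-18.
So the global minimum of F is A(-2) + B(-3) + 5 = -4 − 18 + 5 = -17, attained at (-2, -3).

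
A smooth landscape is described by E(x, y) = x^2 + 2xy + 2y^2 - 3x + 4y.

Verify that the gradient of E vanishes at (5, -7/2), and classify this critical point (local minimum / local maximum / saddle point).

local minimum

∇E = (2x + 2y - 3, 2x + 4y + 4); substituting (5, -7/2) gives ∇E = (0, 0), so (5, -7/2) is indeed a critical point.
The Hessian of E is constant: H = [[2, 2], [2, 4]].
det(H) = 2·4 − 2² = 4.
det(H) > 0 and tr(H) = 6 > 0, so H is positive definite and the point is a local minimum.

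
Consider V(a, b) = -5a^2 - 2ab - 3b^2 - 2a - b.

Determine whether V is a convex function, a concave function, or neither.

concave

V is quadratic, so its Hessian is the constant matrix H = [[-10, -2], [-2, -6]].
det(H) = 56, tr(H) = -16.
det(H) > 0 and tr(H) < 0, so H is negative definite everywhere: concave.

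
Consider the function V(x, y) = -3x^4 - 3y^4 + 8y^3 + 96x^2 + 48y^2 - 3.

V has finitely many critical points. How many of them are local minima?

V separates as a function of x plus a function of y, so ∇V=0 decouples.
∂V/∂x = -12x(x - 4)(x + 4) = 0 at x ∈ {-4, 0, 4}; ∂V/∂y = -12y(y - 4)(y + 2) = 0 at y ∈ {-2, 0, 4}.
The Hessian is diagonal: diag(V_xx, V_yy). Second derivatives: V_xx(-4)=-384, V_xx(0)=192, V_xx(4)=-384; V_yy(-2)=-144, V_yy(0)=96, V_yy(4)=-288.
Local minima occur where both diagonal entries positive: (0, 0). Count: 1.

1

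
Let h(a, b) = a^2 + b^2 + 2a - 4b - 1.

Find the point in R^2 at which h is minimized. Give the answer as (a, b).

h(a,b) separates as P(a) + Q(b) − 1, so its minimum is min P + min Q − 1.
P'(a) = 2a + 2 vanishes at a ∈ {-1}; Q'(b) = 2b - 4 vanishes at b ∈ {2}.
Local minima of P (where P''>0): P(-1)=-1. Local minima of Q: Q(2)=-4.
So the global minimum of h is P(-1) + Q(2) − 1 = -1 − 4 − 1 = -6, attained at (-1, 2).

(-1, 2)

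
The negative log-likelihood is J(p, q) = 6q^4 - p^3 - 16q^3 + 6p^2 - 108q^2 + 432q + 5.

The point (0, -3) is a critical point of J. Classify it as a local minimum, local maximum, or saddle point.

local minimum

The mixed partial ∂²J/∂p∂q is 0, so the Hessian at any point is diag(J_pp, J_qq) = diag(6(-p + 2), 24(3q^2 - 4q - 9)).
At (0, -3): H = diag(12, 720).
Both eigenvalues are positive, so H is positive definite: a local minimum.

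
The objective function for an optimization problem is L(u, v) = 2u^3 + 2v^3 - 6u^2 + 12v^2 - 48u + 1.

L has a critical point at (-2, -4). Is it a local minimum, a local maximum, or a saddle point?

local maximum

The mixed partial ∂²L/∂u∂v is 0, so the Hessian at any point is diag(L_uu, L_vv) = diag(12(u - 1), 12(v + 2)).
At (-2, -4): H = diag(-36, -24).
Both eigenvalues are negative, so H is negative definite: a local maximum.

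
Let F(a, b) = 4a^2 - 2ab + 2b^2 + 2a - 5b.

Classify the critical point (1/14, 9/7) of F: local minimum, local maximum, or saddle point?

The Hessian of F is constant: H = [[8, -2], [-2, 4]].
det(H) = 8·4 − (-2)² = 28.
det(H) > 0 and tr(H) = 12 > 0, so H is positive definite and the point is a local minimum.

local minimum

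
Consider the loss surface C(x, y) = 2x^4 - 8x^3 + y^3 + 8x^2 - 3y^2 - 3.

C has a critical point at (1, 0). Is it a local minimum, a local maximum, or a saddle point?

The mixed partial ∂²C/∂x∂y is 0, so the Hessian at any point is diag(C_xx, C_yy) = diag(8(3x^2 - 6x + 2), 6(y - 1)).
At (1, 0): H = diag(-8, -6).
Both eigenvalues are negative, so H is negative definite: a local maximum.

local maximum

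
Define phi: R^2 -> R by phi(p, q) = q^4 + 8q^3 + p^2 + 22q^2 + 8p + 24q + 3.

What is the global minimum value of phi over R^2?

-22

phi(p,q) separates as A(p) + B(q) + 3, so its minimum is min A + min B + 3.
A'(p) = 2p + 8 vanishes at p ∈ {-4}; B'(q) = 4(q + 1)(q + 2)(q + 3) vanishes at q ∈ {-3, -2, -1}.
Local minima of A (where A''>0): A(-4)=-16. Local minima of B: B(-3)=-9, B(-1)=-9.
So the global minimum of phi is A(-4) + B(-3) + 3 = -16 − 9 + 3 = -22, attained at (-4, -3).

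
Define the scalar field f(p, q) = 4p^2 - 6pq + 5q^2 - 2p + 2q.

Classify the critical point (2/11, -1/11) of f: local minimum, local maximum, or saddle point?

The Hessian of f is constant: H = [[8, -6], [-6, 10]].
det(H) = 8·10 − (-6)² = 44.
det(H) > 0 and tr(H) = 18 > 0, so H is positive definite and the point is a local minimum.

local minimum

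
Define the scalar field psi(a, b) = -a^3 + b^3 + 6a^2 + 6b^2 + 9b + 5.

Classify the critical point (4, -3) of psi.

local maximum

The mixed partial ∂²psi/∂a∂b is 0, so the Hessian at any point is diag(psi_aa, psi_bb) = diag(6(-a + 2), 6(b + 2)).
At (4, -3): H = diag(-12, -6).
Both eigenvalues are negative, so H is negative definite: a local maximum.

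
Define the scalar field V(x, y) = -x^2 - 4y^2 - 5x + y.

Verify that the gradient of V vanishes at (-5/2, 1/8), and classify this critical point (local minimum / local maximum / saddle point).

local maximum

∇V = (-2x - 5, -8y + 1); substituting (-5/2, 1/8) gives ∇V = (0, 0), so (-5/2, 1/8) is indeed a critical point.
The Hessian of V is constant: H = [[-2, 0], [0, -8]].
det(H) = (-2)·(-8) − 0² = 16.
det(H) > 0 and tr(H) = -10 < 0, so H is negative definite and the point is a local maximum.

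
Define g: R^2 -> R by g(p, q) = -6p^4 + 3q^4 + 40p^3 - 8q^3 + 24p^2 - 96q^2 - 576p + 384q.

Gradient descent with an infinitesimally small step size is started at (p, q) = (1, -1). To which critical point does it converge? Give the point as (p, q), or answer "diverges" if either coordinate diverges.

g is separable, so gradient descent decouples: p follows -∂g/∂p, q follows -∂g/∂q.
∂g/∂p = -24(p - 4)(p - 3)(p + 2); at p=1 this is -432, so p increases.
∂g/∂q = 12(q - 4)(q - 2)(q + 4); at q=-1 this is 540, so q decreases.
p converges to its nearest critical value 3 (a local min of the p-part); q converges to -4. The iterate converges to (3, -4).

(3, -4)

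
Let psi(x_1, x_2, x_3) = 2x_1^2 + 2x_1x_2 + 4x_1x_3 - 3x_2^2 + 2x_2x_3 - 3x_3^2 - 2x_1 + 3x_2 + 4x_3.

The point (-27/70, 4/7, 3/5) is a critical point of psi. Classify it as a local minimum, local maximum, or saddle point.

saddle point

The Hessian is constant: H = [[4, 2, 4], [2, -6, 2], [4, 2, -6]].
Leading principal minors: Δ₁ = 4, Δ₂ = -28, Δ₃ = 280.
The minors fit neither the all-positive nor the alternating-sign pattern, so H is indefinite: a saddle point.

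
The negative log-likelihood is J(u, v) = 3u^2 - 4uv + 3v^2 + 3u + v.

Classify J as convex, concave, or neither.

convex

J is quadratic, so its Hessian is the constant matrix H = [[6, -4], [-4, 6]].
det(H) = 20, tr(H) = 12.
det(H) > 0 and tr(H) > 0, so H is positive definite everywhere: convex.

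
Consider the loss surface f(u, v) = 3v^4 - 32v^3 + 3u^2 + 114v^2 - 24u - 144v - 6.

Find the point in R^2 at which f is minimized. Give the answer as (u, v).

(4, 1)

f(u,v) separates as P(u) + Q(v) − 6, so its minimum is min P + min Q − 6.
P'(u) = 6u - 24 vanishes at u ∈ {4}; Q'(v) = 12(v - 4)(v - 3)(v - 1) vanishes at v ∈ {1, 3, 4}.
Local minima of P (where P''>0): P(4)=-48. Local minima of Q: Q(1)=-59, Q(4)=-32.
So the global minimum of f is P(4) + Q(1) − 6 = -48 − 59 − 6 = -113, attained at (4, 1).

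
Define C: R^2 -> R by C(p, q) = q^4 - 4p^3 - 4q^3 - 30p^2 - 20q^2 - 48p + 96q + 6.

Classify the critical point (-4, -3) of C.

The mixed partial ∂²C/∂p∂q is 0, so the Hessian at any point is diag(C_pp, C_qq) = diag(-12(2p + 5), 4(3q^2 - 6q - 10)).
At (-4, -3): H = diag(36, 140).
Both eigenvalues are positive, so H is positive definite: a local minimum.

local minimum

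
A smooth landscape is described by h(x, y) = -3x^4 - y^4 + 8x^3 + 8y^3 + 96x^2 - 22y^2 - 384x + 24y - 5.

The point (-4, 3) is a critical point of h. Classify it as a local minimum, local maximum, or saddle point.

local maximum

The mixed partial ∂²h/∂x∂y is 0, so the Hessian at any point is diag(h_xx, h_yy) = diag(12(-3x^2 + 4x + 16), 4(-3y^2 + 12y - 11)).
At (-4, 3): H = diag(-576, -8).
Both eigenvalues are negative, so H is negative definite: a local maximum.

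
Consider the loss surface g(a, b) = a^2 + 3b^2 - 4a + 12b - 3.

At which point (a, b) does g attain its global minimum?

g(a,b) separates as P(a) + Q(b) − 3, so its minimum is min P + min Q − 3.
P'(a) = 2a - 4 vanishes at a ∈ {2}; Q'(b) = 6b + 12 vanishes at b ∈ {-2}.
Local minima of P (where P''>0): P(2)=-4. Local minima of Q: Q(-2)=-12.
So the global minimum of g is P(2) + Q(-2) − 3 = -4 − 12 − 3 = -19, attained at (2, -2).

(2, -2)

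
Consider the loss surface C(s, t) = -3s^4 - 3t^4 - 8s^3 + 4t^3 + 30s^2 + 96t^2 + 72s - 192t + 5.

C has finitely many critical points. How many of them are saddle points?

4

C separates as a function of s plus a function of t, so ∇C=0 decouples.
∂C/∂s = -12(s - 2)(s + 1)(s + 3) = 0 at s ∈ {-3, -1, 2}; ∂C/∂t = -12(t - 4)(t - 1)(t + 4) = 0 at t ∈ {-4, 1, 4}.
The Hessian is diagonal: diag(C_ss, C_tt). Second derivatives: C_ss(-3)=-120, C_ss(-1)=72, C_ss(2)=-180; C_tt(-4)=-480, C_tt(1)=180, C_tt(4)=-288.
Saddle points occur where the two diagonal entries have opposite signs: (-3, 1), (-1, -4), (-1, 4), (2, 1). Count: 4.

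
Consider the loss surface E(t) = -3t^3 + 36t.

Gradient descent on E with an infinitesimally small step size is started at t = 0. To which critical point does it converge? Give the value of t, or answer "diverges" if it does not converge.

-2

E'(t) = -9(t - 2)(t + 2), so E'(0) = 36.
Gradient descent moves in the -E' direction, i.e. t is decreasing.
The nearest critical point in that direction is t = -2, where E'' = 36 > 0 (a local minimum). The iterate converges there.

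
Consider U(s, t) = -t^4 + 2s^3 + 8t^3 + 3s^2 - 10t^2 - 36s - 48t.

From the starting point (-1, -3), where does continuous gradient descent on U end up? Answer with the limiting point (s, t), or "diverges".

diverges

U is separable, so gradient descent decouples: s follows -∂U/∂s, t follows -∂U/∂t.
∂U/∂s = 6(s - 2)(s + 3); at s=-1 this is -36, so s increases.
∂U/∂t = -4(t - 4)(t - 3)(t + 1); at t=-3 this is 336, so t decreases.
The t-coordinate has no critical point in that direction and runs off to infinity.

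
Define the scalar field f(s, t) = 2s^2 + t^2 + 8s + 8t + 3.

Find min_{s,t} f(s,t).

f(s,t) separates as P(s) + Q(t) + 3, so its minimum is min P + min Q + 3.
P'(s) = 4s + 8 vanishes at s ∈ {-2}; Q'(t) = 2(t + 4) vanishes at t ∈ {-4}.
Local minima of P (where P''>0): P(-2)=-8. Local minima of Q: Q(-4)=-16.
So the global minimum of f is P(-2) + Q(-4) + 3 = -8 − 16 + 3 = -21, attained at (-2, -4).

-21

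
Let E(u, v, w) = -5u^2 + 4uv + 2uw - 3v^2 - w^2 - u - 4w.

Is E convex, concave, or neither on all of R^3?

E is quadratic, so its Hessian is the constant matrix H = [[-10, 4, 2], [4, -6, 0], [2, 0, -2]].
Leading principal minors: -10, 44, -64.
Signs alternate −, +, − ⇒ H ≺ 0 ⇒ concave.

concave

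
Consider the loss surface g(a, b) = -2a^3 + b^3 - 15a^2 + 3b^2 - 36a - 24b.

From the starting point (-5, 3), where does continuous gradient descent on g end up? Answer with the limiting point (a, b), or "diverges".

(-3, 2)

g is separable, so gradient descent decouples: a follows -∂g/∂a, b follows -∂g/∂b.
∂g/∂a = -6(a + 2)(a + 3); at a=-5 this is -36, so a increases.
∂g/∂b = 3(b - 2)(b + 4); at b=3 this is 21, so b decreases.
a converges to its nearest critical value -3 (a local min of the a-part); b converges to 2. The iterate converges to (-3, 2).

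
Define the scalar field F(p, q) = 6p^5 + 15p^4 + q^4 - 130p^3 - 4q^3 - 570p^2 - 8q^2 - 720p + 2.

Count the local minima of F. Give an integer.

F separates as a function of p plus a function of q, so ∇F=0 decouples.
∂F/∂p = 30(p - 4)(p + 1)(p + 2)(p + 3) = 0 at p ∈ {-3, -2, -1, 4}; ∂F/∂q = 4q(q - 4)(q + 1) = 0 at q ∈ {-1, 0, 4}.
The Hessian is diagonal: diag(F_pp, F_qq). Second derivatives: F_pp(-3)=-420, F_pp(-2)=180, F_pp(-1)=-300, F_pp(4)=6300; F_qq(-1)=20, F_qq(0)=-16, F_qq(4)=80.
Local minima occur where both diagonal entries positive: (-2, -1), (-2, 4), (4, -1), (4, 4). Count: 4.

4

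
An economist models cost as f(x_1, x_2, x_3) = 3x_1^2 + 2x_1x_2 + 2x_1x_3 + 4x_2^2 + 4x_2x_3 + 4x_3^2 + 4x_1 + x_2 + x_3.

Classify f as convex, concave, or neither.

convex

f is quadratic, so its Hessian is the constant matrix H = [[6, 2, 2], [2, 8, 4], [2, 4, 8]].
Leading principal minors: 6, 44, 256.
All positive ⇒ H ≻ 0 ⇒ convex.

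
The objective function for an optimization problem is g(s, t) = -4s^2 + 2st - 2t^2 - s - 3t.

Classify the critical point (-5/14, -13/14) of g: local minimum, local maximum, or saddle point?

The Hessian of g is constant: H = [[-8, 2], [2, -4]].
det(H) = (-8)·(-4) − 2² = 28.
det(H) > 0 and tr(H) = -12 < 0, so H is negative definite and the point is a local maximum.

local maximum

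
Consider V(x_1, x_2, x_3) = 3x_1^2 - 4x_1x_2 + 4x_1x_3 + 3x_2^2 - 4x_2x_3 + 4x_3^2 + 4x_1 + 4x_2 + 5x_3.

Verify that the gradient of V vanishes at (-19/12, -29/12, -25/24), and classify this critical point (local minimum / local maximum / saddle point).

∇V = (6x_1 - 4x_2 + 4x_3 + 4, -4x_1 + 6x_2 - 4x_3 + 4, 4x_1 - 4x_2 + 8x_3 + 5); substituting (-19/12, -29/12, -25/24) gives ∇V = (0, 0, 0), so (-19/12, -29/12, -25/24) is indeed a critical point.
The Hessian is constant: H = [[6, -4, 4], [-4, 6, -4], [4, -4, 8]].
Leading principal minors: Δ₁ = 6, Δ₂ = 20, Δ₃ = 96.
All leading minors are positive, so H is positive definite: a local minimum.

local minimum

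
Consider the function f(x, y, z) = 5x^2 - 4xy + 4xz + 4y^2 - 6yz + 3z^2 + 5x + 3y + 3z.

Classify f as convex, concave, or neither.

convex

f is quadratic, so its Hessian is the constant matrix H = [[10, -4, 4], [-4, 8, -6], [4, -6, 6]].
Leading principal minors: 10, 64, 88.
All positive ⇒ H ≻ 0 ⇒ convex.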